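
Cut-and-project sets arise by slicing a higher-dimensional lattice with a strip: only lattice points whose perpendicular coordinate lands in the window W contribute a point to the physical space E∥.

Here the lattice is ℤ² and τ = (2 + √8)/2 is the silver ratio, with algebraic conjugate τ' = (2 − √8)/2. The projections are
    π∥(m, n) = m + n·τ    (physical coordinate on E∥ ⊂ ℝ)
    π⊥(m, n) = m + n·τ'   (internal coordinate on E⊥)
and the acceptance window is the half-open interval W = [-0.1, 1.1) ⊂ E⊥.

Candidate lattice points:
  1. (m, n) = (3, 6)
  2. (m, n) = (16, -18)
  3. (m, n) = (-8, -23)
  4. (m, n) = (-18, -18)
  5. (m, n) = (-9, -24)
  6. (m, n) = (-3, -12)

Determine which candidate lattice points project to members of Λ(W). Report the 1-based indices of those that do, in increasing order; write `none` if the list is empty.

1, 5

Numerically τ ≈ 2.414214 and τ' = −1/τ ≈ -0.414214.
candidate 1: (m,n)=(3,6) → π∥ = 3+6·τ ≈ 17.485281, π⊥ = 3+6·τ' ≈ 0.514719 ∈ [-0.1, 1.1) ⇒ IN Λ
candidate 2: (m,n)=(16,-18) → π∥ = 16-18·τ ≈ -27.455844, π⊥ = 16-18·τ' ≈ 23.455844 ∉ [-0.1, 1.1) ⇒ out
candidate 3: (m,n)=(-8,-23) → π∥ = -8-23·τ ≈ -63.526912, π⊥ = -8-23·τ' ≈ 1.526912 ∉ [-0.1, 1.1) ⇒ out
candidate 4: (m,n)=(-18,-18) → π∥ = -18-18·τ ≈ -61.455844, π⊥ = -18-18·τ' ≈ -10.544156 ∉ [-0.1, 1.1) ⇒ out
candidate 5: (m,n)=(-9,-24) → π∥ = -9-24·τ ≈ -66.941125, π⊥ = -9-24·τ' ≈ 0.941125 ∈ [-0.1, 1.1) ⇒ IN Λ
candidate 6: (m,n)=(-3,-12) → π∥ = -3-12·τ ≈ -31.970563, π⊥ = -3-12·τ' ≈ 1.970563 ∉ [-0.1, 1.1) ⇒ out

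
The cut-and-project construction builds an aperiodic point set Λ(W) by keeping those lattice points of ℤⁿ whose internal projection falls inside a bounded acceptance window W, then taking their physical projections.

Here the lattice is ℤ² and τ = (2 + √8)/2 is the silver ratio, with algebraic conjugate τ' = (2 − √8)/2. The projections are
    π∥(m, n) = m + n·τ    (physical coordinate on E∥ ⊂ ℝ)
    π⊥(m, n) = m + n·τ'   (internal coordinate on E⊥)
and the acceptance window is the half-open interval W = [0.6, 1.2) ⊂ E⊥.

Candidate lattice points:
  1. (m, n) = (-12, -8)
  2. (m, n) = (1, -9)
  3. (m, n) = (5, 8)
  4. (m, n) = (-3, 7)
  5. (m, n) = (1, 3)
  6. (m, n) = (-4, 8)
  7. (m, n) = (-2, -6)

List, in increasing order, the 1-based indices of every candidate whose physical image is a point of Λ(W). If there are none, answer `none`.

none

τ' = (2−√8)/2 ≈ -0.414214.
[1] lift (-12,-8): star map gives -8.686292; window check 0.6 ≤ -8.686292 < 1.2 is false → out
[2] lift (1,-9): star map gives 4.727922; window check 0.6 ≤ 4.727922 < 1.2 is false → out
[3] lift (5,8): star map gives 1.686292; window check 0.6 ≤ 1.686292 < 1.2 is false → out
[4] lift (-3,7): star map gives -5.899495; window check 0.6 ≤ -5.899495 < 1.2 is false → out
[5] lift (1,3): star map gives -0.242641; window check 0.6 ≤ -0.242641 < 1.2 is false → out
[6] lift (-4,8): star map gives -7.313708; window check 0.6 ≤ -7.313708 < 1.2 is false → out
[7] lift (-2,-6): star map gives 0.485281; window check 0.6 ≤ 0.485281 < 1.2 is false → out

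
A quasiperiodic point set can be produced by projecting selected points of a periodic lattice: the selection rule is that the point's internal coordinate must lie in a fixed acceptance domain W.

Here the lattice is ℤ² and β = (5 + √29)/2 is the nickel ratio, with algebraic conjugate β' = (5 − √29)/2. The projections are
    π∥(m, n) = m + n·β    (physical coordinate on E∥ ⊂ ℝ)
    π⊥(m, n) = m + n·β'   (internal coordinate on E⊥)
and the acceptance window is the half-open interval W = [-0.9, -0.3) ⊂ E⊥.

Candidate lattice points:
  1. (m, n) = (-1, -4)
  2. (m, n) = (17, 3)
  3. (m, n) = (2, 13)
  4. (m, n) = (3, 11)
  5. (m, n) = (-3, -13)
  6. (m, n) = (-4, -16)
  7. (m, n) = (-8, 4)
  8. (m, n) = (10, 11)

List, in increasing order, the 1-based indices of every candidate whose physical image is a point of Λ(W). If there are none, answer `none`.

β' = (5−√29)/2 ≈ -0.19258.
#1 (-1,-4): internal coord -1 + (-4)·β' = -0.22967; -0.22967 ∉ [-0.9, -0.3) → out
#2 (17,3): internal coord 17 + (3)·β' = +16.42225; +16.42225 ∉ [-0.9, -0.3) → out
#3 (2,13): internal coord 2 + (13)·β' = -0.50357; -0.50357 ∈ [-0.9, -0.3) → IN Λ
#4 (3,11): internal coord 3 + (11)·β' = +0.88159; +0.88159 ∉ [-0.9, -0.3) → out
#5 (-3,-13): internal coord -3 + (-13)·β' = -0.49643; -0.49643 ∈ [-0.9, -0.3) → IN Λ
#6 (-4,-16): internal coord -4 + (-16)·β' = -0.91868; -0.91868 ∉ [-0.9, -0.3) → out
#7 (-8,4): internal coord -8 + (4)·β' = -8.77033; -8.77033 ∉ [-0.9, -0.3) → out
#8 (10,11): internal coord 10 + (11)·β' = +7.88159; +7.88159 ∉ [-0.9, -0.3) → out

3, 5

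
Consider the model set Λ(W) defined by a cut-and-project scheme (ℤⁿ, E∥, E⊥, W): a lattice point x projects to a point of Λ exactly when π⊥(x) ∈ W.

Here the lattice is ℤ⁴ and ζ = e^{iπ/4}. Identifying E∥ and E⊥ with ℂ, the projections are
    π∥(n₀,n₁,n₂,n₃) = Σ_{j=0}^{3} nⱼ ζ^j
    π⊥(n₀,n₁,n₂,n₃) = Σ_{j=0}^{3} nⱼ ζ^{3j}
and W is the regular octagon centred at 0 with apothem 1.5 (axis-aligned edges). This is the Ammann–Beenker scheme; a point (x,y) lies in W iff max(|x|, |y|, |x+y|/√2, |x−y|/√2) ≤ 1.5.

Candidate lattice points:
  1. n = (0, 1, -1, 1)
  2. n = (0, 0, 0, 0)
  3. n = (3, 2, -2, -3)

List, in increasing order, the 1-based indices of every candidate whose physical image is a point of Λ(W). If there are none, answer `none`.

2, 3

Internal map: ζ^{3j} for j=0..3 gives (1,0), (−√2/2,√2/2), (0,−1), (√2/2,√2/2).
#1 (0, 1, -1, 1): internal (0.0000, 2.4142); octagon support 2.4142 vs apothem 1.5 → ∉ W
#2 (0, 0, 0, 0): internal (0.0000, 0.0000); octagon support 0.0000 vs apothem 1.5 → ∈ W
#3 (3, 2, -2, -3): internal (-0.5355, 1.2929); octagon support 1.2929 vs apothem 1.5 → ∈ W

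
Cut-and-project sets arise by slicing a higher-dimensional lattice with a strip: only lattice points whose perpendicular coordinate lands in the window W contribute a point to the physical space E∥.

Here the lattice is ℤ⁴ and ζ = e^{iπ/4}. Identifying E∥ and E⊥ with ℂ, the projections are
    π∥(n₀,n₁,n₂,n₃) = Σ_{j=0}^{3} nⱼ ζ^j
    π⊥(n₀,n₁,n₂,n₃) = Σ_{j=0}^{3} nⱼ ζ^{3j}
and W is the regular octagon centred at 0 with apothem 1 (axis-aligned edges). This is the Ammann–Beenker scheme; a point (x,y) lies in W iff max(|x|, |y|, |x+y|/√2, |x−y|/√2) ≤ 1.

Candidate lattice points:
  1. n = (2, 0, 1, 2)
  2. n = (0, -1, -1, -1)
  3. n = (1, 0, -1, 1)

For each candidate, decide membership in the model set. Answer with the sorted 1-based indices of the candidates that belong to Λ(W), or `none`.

2

Internal map: ζ^{3j} for j=0..3 gives (1,0), (−√2/2,√2/2), (0,−1), (√2/2,√2/2).
candidate 1: n = (2, 0, 1, 2) → π⊥ ≈ (+3.4142, +0.4142); max(|x|,|y|,|x±y|/√2) = 3.4142 > 1 ⇒ ∉ W
candidate 2: n = (0, -1, -1, -1) → π⊥ ≈ (+0.0000, -0.4142); max(|x|,|y|,|x±y|/√2) = 0.4142 ≤ 1 ⇒ ∈ W
candidate 3: n = (1, 0, -1, 1) → π⊥ ≈ (+1.7071, +1.7071); max(|x|,|y|,|x±y|/√2) = 2.4142 > 1 ⇒ ∉ W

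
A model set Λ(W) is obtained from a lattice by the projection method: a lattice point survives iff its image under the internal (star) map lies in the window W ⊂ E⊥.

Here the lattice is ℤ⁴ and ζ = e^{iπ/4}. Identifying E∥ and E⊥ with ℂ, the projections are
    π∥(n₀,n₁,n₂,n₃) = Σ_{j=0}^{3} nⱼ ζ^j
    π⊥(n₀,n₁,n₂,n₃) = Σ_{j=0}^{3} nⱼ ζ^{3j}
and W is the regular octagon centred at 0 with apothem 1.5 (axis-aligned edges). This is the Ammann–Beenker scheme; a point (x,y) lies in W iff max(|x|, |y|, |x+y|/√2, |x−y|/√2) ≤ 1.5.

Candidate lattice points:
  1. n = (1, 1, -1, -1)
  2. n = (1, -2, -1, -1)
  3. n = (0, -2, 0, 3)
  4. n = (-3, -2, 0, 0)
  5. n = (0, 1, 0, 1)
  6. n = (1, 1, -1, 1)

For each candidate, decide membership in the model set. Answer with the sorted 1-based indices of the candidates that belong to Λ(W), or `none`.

π⊥(n) = n₀ + n₁ζ³ + n₂ζ⁶ + n₃ζ⁹ where ζ = e^{iπ/4}.
#1 (1, 1, -1, -1): internal (-0.41421, 1.00000); octagon support 1.00000 vs apothem 1.5 → ∈ W
#2 (1, -2, -1, -1): internal (1.70711, -1.12132); octagon support 2.00000 vs apothem 1.5 → ∉ W
#3 (0, -2, 0, 3): internal (3.53553, 0.70711); octagon support 3.53553 vs apothem 1.5 → ∉ W
#4 (-3, -2, 0, 0): internal (-1.58579, -1.41421); octagon support 2.12132 vs apothem 1.5 → ∉ W
#5 (0, 1, 0, 1): internal (0.00000, 1.41421); octagon support 1.41421 vs apothem 1.5 → ∈ W
#6 (1, 1, -1, 1): internal (1.00000, 2.41421); octagon support 2.41421 vs apothem 1.5 → ∉ W

1, 5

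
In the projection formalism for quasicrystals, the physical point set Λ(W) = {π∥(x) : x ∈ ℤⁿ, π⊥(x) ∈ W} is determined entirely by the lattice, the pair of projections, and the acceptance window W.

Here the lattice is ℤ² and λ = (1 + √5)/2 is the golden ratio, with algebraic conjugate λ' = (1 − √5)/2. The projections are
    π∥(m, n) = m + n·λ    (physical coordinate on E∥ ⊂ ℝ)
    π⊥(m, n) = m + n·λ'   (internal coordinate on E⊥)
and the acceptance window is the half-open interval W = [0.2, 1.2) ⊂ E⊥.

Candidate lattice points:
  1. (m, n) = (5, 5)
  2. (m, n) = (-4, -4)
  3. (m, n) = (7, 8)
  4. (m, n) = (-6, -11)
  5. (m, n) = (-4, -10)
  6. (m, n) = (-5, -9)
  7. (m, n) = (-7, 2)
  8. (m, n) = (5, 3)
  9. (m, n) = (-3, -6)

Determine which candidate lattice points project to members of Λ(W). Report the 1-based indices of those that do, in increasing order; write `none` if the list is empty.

4, 6, 9

Compute λ' = (1−√5)/2 = -0.61803, so π⊥(m,n) = m -0.61803·n.
candidate 1: (m,n)=(5,5) → π∥ = 5+5·λ ≈ 13.09017, π⊥ = 5+5·λ' ≈ 1.90983 ∉ [0.2, 1.2) ⇒ out
candidate 2: (m,n)=(-4,-4) → π∥ = -4-4·λ ≈ -10.47214, π⊥ = -4-4·λ' ≈ -1.52786 ∉ [0.2, 1.2) ⇒ out
candidate 3: (m,n)=(7,8) → π∥ = 7+8·λ ≈ 19.94427, π⊥ = 7+8·λ' ≈ 2.05573 ∉ [0.2, 1.2) ⇒ out
candidate 4: (m,n)=(-6,-11) → π∥ = -6-11·λ ≈ -23.79837, π⊥ = -6-11·λ' ≈ 0.79837 ∈ [0.2, 1.2) ⇒ IN Λ
candidate 5: (m,n)=(-4,-10) → π∥ = -4-10·λ ≈ -20.18034, π⊥ = -4-10·λ' ≈ 2.18034 ∉ [0.2, 1.2) ⇒ out
candidate 6: (m,n)=(-5,-9) → π∥ = -5-9·λ ≈ -19.56231, π⊥ = -5-9·λ' ≈ 0.56231 ∈ [0.2, 1.2) ⇒ IN Λ
candidate 7: (m,n)=(-7,2) → π∥ = -7+2·λ ≈ -3.76393, π⊥ = -7+2·λ' ≈ -8.23607 ∉ [0.2, 1.2) ⇒ out
candidate 8: (m,n)=(5,3) → π∥ = 5+3·λ ≈ 9.85410, π⊥ = 5+3·λ' ≈ 3.14590 ∉ [0.2, 1.2) ⇒ out
candidate 9: (m,n)=(-3,-6) → π∥ = -3-6·λ ≈ -12.70820, π⊥ = -3-6·λ' ≈ 0.70820 ∈ [0.2, 1.2) ⇒ IN Λ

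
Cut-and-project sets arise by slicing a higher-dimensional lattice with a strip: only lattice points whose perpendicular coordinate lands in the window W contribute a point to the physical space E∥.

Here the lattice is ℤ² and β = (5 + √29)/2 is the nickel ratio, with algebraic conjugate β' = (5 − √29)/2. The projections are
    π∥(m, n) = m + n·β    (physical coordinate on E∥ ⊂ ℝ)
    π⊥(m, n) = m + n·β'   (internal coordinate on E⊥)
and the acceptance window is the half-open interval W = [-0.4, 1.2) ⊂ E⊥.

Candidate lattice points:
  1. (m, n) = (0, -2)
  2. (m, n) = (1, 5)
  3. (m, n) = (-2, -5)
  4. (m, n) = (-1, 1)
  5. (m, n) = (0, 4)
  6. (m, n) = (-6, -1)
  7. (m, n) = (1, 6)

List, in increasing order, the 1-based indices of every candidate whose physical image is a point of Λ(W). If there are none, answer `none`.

1, 2, 7

Numerically β ≈ 5.192582 and β' = −1/β ≈ -0.192582.
#1 (0,-2): internal coord 0 + (-2)·β' = +0.385165; +0.385165 ∈ [-0.4, 1.2) → IN Λ
#2 (1,5): internal coord 1 + (5)·β' = +0.037088; +0.037088 ∈ [-0.4, 1.2) → IN Λ
#3 (-2,-5): internal coord -2 + (-5)·β' = -1.037088; -1.037088 ∉ [-0.4, 1.2) → out
#4 (-1,1): internal coord -1 + (1)·β' = -1.192582; -1.192582 ∉ [-0.4, 1.2) → out
#5 (0,4): internal coord 0 + (4)·β' = -0.770330; -0.770330 ∉ [-0.4, 1.2) → out
#6 (-6,-1): internal coord -6 + (-1)·β' = -5.807418; -5.807418 ∉ [-0.4, 1.2) → out
#7 (1,6): internal coord 1 + (6)·β' = -0.155494; -0.155494 ∈ [-0.4, 1.2) → IN Λ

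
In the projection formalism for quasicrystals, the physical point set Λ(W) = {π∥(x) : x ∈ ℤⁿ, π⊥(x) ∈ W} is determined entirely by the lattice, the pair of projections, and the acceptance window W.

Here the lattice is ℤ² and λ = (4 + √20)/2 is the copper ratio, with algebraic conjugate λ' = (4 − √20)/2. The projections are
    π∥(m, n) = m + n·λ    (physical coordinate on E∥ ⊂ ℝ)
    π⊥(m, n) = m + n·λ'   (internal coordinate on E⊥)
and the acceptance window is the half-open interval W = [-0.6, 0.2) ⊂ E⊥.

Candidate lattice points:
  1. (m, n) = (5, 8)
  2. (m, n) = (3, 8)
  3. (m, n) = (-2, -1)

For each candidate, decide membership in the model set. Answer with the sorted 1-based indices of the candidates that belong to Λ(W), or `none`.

λ' = (4−√20)/2 ≈ -0.23607.
candidate 1: (m,n)=(5,8) → π∥ = 5+8·λ ≈ 38.88854, π⊥ = 5+8·λ' ≈ 3.11146 ∉ [-0.6, 0.2) ⇒ out
candidate 2: (m,n)=(3,8) → π∥ = 3+8·λ ≈ 36.88854, π⊥ = 3+8·λ' ≈ 1.11146 ∉ [-0.6, 0.2) ⇒ out
candidate 3: (m,n)=(-2,-1) → π∥ = -2-1·λ ≈ -6.23607, π⊥ = -2-1·λ' ≈ -1.76393 ∉ [-0.6, 0.2) ⇒ out

none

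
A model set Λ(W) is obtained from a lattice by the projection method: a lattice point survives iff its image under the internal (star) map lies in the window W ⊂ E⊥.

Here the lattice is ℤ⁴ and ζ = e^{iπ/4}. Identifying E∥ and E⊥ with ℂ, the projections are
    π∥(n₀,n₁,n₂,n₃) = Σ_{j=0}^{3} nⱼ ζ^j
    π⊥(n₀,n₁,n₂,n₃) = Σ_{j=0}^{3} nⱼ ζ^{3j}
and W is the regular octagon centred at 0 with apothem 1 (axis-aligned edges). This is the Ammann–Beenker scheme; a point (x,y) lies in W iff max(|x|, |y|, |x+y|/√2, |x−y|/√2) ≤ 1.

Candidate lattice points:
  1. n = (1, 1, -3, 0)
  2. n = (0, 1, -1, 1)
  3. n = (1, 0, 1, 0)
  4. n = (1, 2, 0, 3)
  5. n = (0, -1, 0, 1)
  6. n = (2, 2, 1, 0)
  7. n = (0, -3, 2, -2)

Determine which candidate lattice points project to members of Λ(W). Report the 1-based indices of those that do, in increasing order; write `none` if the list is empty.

6

π⊥(n) = n₀ + n₁ζ³ + n₂ζ⁶ + n₃ζ⁹ where ζ = e^{iπ/4}.
candidate 1: n = (1, 1, -3, 0) → π⊥ ≈ (+0.292893, +3.707107); max(|x|,|y|,|x±y|/√2) = 3.707107 > 1 ⇒ ∉ W
candidate 2: n = (0, 1, -1, 1) → π⊥ ≈ (+0.000000, +2.414214); max(|x|,|y|,|x±y|/√2) = 2.414214 > 1 ⇒ ∉ W
candidate 3: n = (1, 0, 1, 0) → π⊥ ≈ (+1.000000, -1.000000); max(|x|,|y|,|x±y|/√2) = 1.414214 > 1 ⇒ ∉ W
candidate 4: n = (1, 2, 0, 3) → π⊥ ≈ (+1.707107, +3.535534); max(|x|,|y|,|x±y|/√2) = 3.707107 > 1 ⇒ ∉ W
candidate 5: n = (0, -1, 0, 1) → π⊥ ≈ (+1.414214, +0.000000); max(|x|,|y|,|x±y|/√2) = 1.414214 > 1 ⇒ ∉ W
candidate 6: n = (2, 2, 1, 0) → π⊥ ≈ (+0.585786, +0.414214); max(|x|,|y|,|x±y|/√2) = 0.707107 ≤ 1 ⇒ ∈ W
candidate 7: n = (0, -3, 2, -2) → π⊥ ≈ (+0.707107, -5.535534); max(|x|,|y|,|x±y|/√2) = 5.535534 > 1 ⇒ ∉ W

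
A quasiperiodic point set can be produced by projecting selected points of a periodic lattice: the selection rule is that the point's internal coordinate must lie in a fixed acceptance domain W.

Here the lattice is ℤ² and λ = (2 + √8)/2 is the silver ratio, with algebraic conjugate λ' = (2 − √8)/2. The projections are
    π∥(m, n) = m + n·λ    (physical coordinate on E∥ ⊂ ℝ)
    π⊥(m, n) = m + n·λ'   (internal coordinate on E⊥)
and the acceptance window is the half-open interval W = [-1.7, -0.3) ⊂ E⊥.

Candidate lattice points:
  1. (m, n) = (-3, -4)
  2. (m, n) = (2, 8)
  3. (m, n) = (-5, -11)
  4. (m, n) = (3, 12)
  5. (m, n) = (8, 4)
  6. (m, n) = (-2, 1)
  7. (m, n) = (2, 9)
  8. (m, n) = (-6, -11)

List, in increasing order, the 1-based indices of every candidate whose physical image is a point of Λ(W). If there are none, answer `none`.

1, 2, 3, 8

Compute λ' = (2−√8)/2 = -0.41421, so π⊥(m,n) = m -0.41421·n.
candidate 1: (m,n)=(-3,-4) → π∥ = -3-4·λ ≈ -12.65685, π⊥ = -3-4·λ' ≈ -1.34315 ∈ [-1.7, -0.3) ⇒ IN Λ
candidate 2: (m,n)=(2,8) → π∥ = 2+8·λ ≈ 21.31371, π⊥ = 2+8·λ' ≈ -1.31371 ∈ [-1.7, -0.3) ⇒ IN Λ
candidate 3: (m,n)=(-5,-11) → π∥ = -5-11·λ ≈ -31.55635, π⊥ = -5-11·λ' ≈ -0.44365 ∈ [-1.7, -0.3) ⇒ IN Λ
candidate 4: (m,n)=(3,12) → π∥ = 3+12·λ ≈ 31.97056, π⊥ = 3+12·λ' ≈ -1.97056 ∉ [-1.7, -0.3) ⇒ out
candidate 5: (m,n)=(8,4) → π∥ = 8+4·λ ≈ 17.65685, π⊥ = 8+4·λ' ≈ 6.34315 ∉ [-1.7, -0.3) ⇒ out
candidate 6: (m,n)=(-2,1) → π∥ = -2+1·λ ≈ 0.41421, π⊥ = -2+1·λ' ≈ -2.41421 ∉ [-1.7, -0.3) ⇒ out
candidate 7: (m,n)=(2,9) → π∥ = 2+9·λ ≈ 23.72792, π⊥ = 2+9·λ' ≈ -1.72792 ∉ [-1.7, -0.3) ⇒ out
candidate 8: (m,n)=(-6,-11) → π∥ = -6-11·λ ≈ -32.55635, π⊥ = -6-11·λ' ≈ -1.44365 ∈ [-1.7, -0.3) ⇒ IN Λ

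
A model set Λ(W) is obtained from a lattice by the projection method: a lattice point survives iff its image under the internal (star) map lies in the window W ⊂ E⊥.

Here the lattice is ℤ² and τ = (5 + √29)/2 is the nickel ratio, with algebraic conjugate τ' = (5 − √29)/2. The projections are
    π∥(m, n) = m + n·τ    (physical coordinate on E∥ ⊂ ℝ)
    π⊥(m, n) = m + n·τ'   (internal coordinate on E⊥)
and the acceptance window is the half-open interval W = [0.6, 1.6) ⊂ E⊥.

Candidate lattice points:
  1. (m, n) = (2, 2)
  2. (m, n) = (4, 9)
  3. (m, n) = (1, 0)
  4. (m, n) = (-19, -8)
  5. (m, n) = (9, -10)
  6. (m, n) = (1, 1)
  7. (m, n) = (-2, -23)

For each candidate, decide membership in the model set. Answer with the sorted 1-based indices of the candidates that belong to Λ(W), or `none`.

Compute τ' = (5−√29)/2 = -0.19258, so π⊥(m,n) = m -0.19258·n.
candidate 1: (m,n)=(2,2) → π∥ = 2+2·τ ≈ 12.38516, π⊥ = 2+2·τ' ≈ 1.61484 ∉ [0.6, 1.6) ⇒ out
candidate 2: (m,n)=(4,9) → π∥ = 4+9·τ ≈ 50.73324, π⊥ = 4+9·τ' ≈ 2.26676 ∉ [0.6, 1.6) ⇒ out
candidate 3: (m,n)=(1,0) → π∥ = 1+0·τ ≈ 1.00000, π⊥ = 1+0·τ' ≈ 1.00000 ∈ [0.6, 1.6) ⇒ IN Λ
candidate 4: (m,n)=(-19,-8) → π∥ = -19-8·τ ≈ -60.54066, π⊥ = -19-8·τ' ≈ -17.45934 ∉ [0.6, 1.6) ⇒ out
candidate 5: (m,n)=(9,-10) → π∥ = 9-10·τ ≈ -42.92582, π⊥ = 9-10·τ' ≈ 10.92582 ∉ [0.6, 1.6) ⇒ out
candidate 6: (m,n)=(1,1) → π∥ = 1+1·τ ≈ 6.19258, π⊥ = 1+1·τ' ≈ 0.80742 ∈ [0.6, 1.6) ⇒ IN Λ
candidate 7: (m,n)=(-2,-23) → π∥ = -2-23·τ ≈ -121.42940, π⊥ = -2-23·τ' ≈ 2.42940 ∉ [0.6, 1.6) ⇒ out

3, 6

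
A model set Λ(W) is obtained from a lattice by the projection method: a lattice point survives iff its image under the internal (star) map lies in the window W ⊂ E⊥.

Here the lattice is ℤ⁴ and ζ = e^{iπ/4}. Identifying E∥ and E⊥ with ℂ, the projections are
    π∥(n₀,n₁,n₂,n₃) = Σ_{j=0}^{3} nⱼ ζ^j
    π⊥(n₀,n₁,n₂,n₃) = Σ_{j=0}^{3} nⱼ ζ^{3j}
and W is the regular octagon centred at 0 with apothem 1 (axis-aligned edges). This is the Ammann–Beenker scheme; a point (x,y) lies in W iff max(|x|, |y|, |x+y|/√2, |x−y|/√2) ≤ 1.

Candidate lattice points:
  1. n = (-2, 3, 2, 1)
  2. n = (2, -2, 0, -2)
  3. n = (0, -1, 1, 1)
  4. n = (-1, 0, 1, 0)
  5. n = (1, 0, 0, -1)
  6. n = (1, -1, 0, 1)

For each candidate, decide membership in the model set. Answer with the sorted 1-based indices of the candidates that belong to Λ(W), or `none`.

5

Internal map: ζ^{3j} for j=0..3 gives (1,0), (−√2/2,√2/2), (0,−1), (√2/2,√2/2).
candidate 1: n = (-2, 3, 2, 1) → π⊥ ≈ (-3.41421, +0.82843); max(|x|,|y|,|x±y|/√2) = 3.41421 > 1 ⇒ ∉ W
candidate 2: n = (2, -2, 0, -2) → π⊥ ≈ (+2.00000, -2.82843); max(|x|,|y|,|x±y|/√2) = 3.41421 > 1 ⇒ ∉ W
candidate 3: n = (0, -1, 1, 1) → π⊥ ≈ (+1.41421, -1.00000); max(|x|,|y|,|x±y|/√2) = 1.70711 > 1 ⇒ ∉ W
candidate 4: n = (-1, 0, 1, 0) → π⊥ ≈ (-1.00000, -1.00000); max(|x|,|y|,|x±y|/√2) = 1.41421 > 1 ⇒ ∉ W
candidate 5: n = (1, 0, 0, -1) → π⊥ ≈ (+0.29289, -0.70711); max(|x|,|y|,|x±y|/√2) = 0.70711 ≤ 1 ⇒ ∈ W
candidate 6: n = (1, -1, 0, 1) → π⊥ ≈ (+2.41421, +0.00000); max(|x|,|y|,|x±y|/√2) = 2.41421 > 1 ⇒ ∉ W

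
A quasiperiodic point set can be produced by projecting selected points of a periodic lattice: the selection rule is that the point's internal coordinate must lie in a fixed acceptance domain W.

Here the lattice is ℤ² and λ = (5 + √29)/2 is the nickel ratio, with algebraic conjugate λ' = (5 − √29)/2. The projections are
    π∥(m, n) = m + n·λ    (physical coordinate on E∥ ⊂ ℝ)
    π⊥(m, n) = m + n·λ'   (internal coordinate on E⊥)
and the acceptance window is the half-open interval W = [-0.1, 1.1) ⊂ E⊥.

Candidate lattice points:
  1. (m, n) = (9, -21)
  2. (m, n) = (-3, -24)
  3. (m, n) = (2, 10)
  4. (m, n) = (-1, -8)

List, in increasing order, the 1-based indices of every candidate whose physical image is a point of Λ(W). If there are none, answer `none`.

Compute λ' = (5−√29)/2 = -0.192582, so π⊥(m,n) = m -0.192582·n.
#1 (9,-21): internal coord 9 + (-21)·λ' = +13.044230; +13.044230 ∉ [-0.1, 1.1) → out
#2 (-3,-24): internal coord -3 + (-24)·λ' = +1.621978; +1.621978 ∉ [-0.1, 1.1) → out
#3 (2,10): internal coord 2 + (10)·λ' = +0.074176; +0.074176 ∈ [-0.1, 1.1) → IN Λ
#4 (-1,-8): internal coord -1 + (-8)·λ' = +0.540659; +0.540659 ∈ [-0.1, 1.1) → IN Λ

3, 4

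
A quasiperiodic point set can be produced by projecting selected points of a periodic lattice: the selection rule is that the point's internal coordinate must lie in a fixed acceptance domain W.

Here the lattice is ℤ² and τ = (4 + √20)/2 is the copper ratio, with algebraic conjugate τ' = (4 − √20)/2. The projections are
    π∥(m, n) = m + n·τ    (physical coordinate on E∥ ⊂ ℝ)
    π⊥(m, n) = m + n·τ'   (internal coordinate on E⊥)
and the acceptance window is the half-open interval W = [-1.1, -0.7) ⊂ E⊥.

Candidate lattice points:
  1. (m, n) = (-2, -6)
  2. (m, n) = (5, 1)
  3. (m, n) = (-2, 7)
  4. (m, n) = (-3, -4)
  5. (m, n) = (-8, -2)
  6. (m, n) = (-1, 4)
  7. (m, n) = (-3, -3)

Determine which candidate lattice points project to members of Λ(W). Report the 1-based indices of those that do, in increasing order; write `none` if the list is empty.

τ' = (4−√20)/2 ≈ -0.23607.
candidate 1: (m,n)=(-2,-6) → π∥ = -2-6·τ ≈ -27.41641, π⊥ = -2-6·τ' ≈ -0.58359 ∉ [-1.1, -0.7) ⇒ out
candidate 2: (m,n)=(5,1) → π∥ = 5+1·τ ≈ 9.23607, π⊥ = 5+1·τ' ≈ 4.76393 ∉ [-1.1, -0.7) ⇒ out
candidate 3: (m,n)=(-2,7) → π∥ = -2+7·τ ≈ 27.65248, π⊥ = -2+7·τ' ≈ -3.65248 ∉ [-1.1, -0.7) ⇒ out
candidate 4: (m,n)=(-3,-4) → π∥ = -3-4·τ ≈ -19.94427, π⊥ = -3-4·τ' ≈ -2.05573 ∉ [-1.1, -0.7) ⇒ out
candidate 5: (m,n)=(-8,-2) → π∥ = -8-2·τ ≈ -16.47214, π⊥ = -8-2·τ' ≈ -7.52786 ∉ [-1.1, -0.7) ⇒ out
candidate 6: (m,n)=(-1,4) → π∥ = -1+4·τ ≈ 15.94427, π⊥ = -1+4·τ' ≈ -1.94427 ∉ [-1.1, -0.7) ⇒ out
candidate 7: (m,n)=(-3,-3) → π∥ = -3-3·τ ≈ -15.70820, π⊥ = -3-3·τ' ≈ -2.29180 ∉ [-1.1, -0.7) ⇒ out

none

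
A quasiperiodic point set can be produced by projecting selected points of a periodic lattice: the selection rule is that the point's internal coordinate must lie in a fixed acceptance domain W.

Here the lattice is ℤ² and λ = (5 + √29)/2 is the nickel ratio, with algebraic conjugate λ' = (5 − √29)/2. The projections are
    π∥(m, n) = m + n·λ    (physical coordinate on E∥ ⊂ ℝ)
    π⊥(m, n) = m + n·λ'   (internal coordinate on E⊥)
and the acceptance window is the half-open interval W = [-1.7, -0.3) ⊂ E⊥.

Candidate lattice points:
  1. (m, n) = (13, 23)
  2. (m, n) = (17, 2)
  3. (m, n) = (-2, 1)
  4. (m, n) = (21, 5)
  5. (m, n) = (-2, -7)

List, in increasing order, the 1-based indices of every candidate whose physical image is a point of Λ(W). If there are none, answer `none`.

5

Compute λ' = (5−√29)/2 = -0.1926, so π⊥(m,n) = m -0.1926·n.
[1] lift (13,23): star map gives 8.5706; window check -1.7 ≤ 8.5706 < -0.3 is false → out
[2] lift (17,2): star map gives 16.6148; window check -1.7 ≤ 16.6148 < -0.3 is false → out
[3] lift (-2,1): star map gives -2.1926; window check -1.7 ≤ -2.1926 < -0.3 is false → out
[4] lift (21,5): star map gives 20.0371; window check -1.7 ≤ 20.0371 < -0.3 is false → out
[5] lift (-2,-7): star map gives -0.6519; window check -1.7 ≤ -0.6519 < -0.3 is true → IN Λ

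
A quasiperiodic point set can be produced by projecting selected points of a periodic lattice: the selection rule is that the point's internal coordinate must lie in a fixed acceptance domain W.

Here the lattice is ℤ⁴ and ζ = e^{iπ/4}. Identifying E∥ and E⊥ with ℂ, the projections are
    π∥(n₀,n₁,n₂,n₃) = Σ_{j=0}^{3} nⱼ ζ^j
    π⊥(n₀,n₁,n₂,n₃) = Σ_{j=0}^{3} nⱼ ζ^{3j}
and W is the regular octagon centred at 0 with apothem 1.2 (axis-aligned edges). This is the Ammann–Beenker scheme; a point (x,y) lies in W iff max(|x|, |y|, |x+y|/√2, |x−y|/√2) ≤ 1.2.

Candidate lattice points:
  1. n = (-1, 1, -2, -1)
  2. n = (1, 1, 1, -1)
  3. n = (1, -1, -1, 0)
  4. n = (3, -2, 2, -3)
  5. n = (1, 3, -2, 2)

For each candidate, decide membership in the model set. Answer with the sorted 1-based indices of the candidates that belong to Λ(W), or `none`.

Internal map: ζ^{3j} for j=0..3 gives (1,0), (−√2/2,√2/2), (0,−1), (√2/2,√2/2).
#1 (-1, 1, -2, -1): internal (-2.41421, 2.00000); octagon support 3.12132 vs apothem 1.2 → ∉ W
#2 (1, 1, 1, -1): internal (-0.41421, -1.00000); octagon support 1.00000 vs apothem 1.2 → ∈ W
#3 (1, -1, -1, 0): internal (1.70711, 0.29289); octagon support 1.70711 vs apothem 1.2 → ∉ W
#4 (3, -2, 2, -3): internal (2.29289, -5.53553); octagon support 5.53553 vs apothem 1.2 → ∉ W
#5 (1, 3, -2, 2): internal (0.29289, 5.53553); octagon support 5.53553 vs apothem 1.2 → ∉ W

2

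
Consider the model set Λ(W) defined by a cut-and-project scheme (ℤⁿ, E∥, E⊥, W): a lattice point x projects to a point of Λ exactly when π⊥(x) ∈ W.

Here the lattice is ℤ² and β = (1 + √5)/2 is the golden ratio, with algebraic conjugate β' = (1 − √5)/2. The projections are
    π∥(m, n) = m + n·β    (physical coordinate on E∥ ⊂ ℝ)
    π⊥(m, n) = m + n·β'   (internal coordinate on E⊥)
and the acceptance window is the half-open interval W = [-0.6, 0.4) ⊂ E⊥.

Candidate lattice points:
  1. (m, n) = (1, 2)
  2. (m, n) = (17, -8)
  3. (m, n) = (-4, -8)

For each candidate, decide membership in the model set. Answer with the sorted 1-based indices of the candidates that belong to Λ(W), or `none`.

1

β' = (1−√5)/2 ≈ -0.6180.
[1] lift (1,2): star map gives -0.2361; window check -0.6 ≤ -0.2361 < 0.4 is true → IN Λ
[2] lift (17,-8): star map gives 21.9443; window check -0.6 ≤ 21.9443 < 0.4 is false → out
[3] lift (-4,-8): star map gives 0.9443; window check -0.6 ≤ 0.9443 < 0.4 is false → out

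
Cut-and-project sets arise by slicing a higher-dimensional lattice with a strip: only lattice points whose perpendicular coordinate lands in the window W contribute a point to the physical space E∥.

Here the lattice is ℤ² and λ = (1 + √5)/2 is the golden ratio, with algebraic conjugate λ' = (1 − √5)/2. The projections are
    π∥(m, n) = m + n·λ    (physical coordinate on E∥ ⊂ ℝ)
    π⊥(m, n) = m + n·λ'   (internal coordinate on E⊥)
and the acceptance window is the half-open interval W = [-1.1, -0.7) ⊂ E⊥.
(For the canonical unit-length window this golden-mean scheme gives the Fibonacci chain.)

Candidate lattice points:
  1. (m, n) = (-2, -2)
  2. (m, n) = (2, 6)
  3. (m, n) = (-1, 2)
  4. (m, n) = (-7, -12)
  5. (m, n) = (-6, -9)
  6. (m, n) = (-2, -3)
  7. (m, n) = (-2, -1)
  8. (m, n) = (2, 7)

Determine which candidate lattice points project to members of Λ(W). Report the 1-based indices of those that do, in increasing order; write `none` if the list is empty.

1

Compute λ' = (1−√5)/2 = -0.618034, so π⊥(m,n) = m -0.618034·n.
#1 (-2,-2): internal coord -2 + (-2)·λ' = -0.763932; -0.763932 ∈ [-1.1, -0.7) → IN Λ
#2 (2,6): internal coord 2 + (6)·λ' = -1.708204; -1.708204 ∉ [-1.1, -0.7) → out
#3 (-1,2): internal coord -1 + (2)·λ' = -2.236068; -2.236068 ∉ [-1.1, -0.7) → out
#4 (-7,-12): internal coord -7 + (-12)·λ' = +0.416408; +0.416408 ∉ [-1.1, -0.7) → out
#5 (-6,-9): internal coord -6 + (-9)·λ' = -0.437694; -0.437694 ∉ [-1.1, -0.7) → out
#6 (-2,-3): internal coord -2 + (-3)·λ' = -0.145898; -0.145898 ∉ [-1.1, -0.7) → out
#7 (-2,-1): internal coord -2 + (-1)·λ' = -1.381966; -1.381966 ∉ [-1.1, -0.7) → out
#8 (2,7): internal coord 2 + (7)·λ' = -2.326238; -2.326238 ∉ [-1.1, -0.7) → out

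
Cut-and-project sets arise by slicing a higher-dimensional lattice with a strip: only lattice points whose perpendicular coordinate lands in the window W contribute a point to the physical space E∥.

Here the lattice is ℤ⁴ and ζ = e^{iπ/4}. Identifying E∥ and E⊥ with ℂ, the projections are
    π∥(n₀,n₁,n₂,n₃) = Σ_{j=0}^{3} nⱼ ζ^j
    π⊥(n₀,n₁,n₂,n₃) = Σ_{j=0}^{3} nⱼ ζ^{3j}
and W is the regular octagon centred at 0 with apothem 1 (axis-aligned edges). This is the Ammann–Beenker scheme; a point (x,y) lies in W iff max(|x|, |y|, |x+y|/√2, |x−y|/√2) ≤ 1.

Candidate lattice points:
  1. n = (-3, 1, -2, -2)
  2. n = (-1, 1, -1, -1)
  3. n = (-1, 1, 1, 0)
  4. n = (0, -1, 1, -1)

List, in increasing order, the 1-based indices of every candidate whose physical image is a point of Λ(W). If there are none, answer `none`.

none

π⊥(n) = n₀ + n₁ζ³ + n₂ζ⁶ + n₃ζ⁹ where ζ = e^{iπ/4}.
#1 (-3, 1, -2, -2): internal (-5.12132, 1.29289); octagon support 5.12132 vs apothem 1 → ∉ W
#2 (-1, 1, -1, -1): internal (-2.41421, 1.00000); octagon support 2.41421 vs apothem 1 → ∉ W
#3 (-1, 1, 1, 0): internal (-1.70711, -0.29289); octagon support 1.70711 vs apothem 1 → ∉ W
#4 (0, -1, 1, -1): internal (0.00000, -2.41421); octagon support 2.41421 vs apothem 1 → ∉ W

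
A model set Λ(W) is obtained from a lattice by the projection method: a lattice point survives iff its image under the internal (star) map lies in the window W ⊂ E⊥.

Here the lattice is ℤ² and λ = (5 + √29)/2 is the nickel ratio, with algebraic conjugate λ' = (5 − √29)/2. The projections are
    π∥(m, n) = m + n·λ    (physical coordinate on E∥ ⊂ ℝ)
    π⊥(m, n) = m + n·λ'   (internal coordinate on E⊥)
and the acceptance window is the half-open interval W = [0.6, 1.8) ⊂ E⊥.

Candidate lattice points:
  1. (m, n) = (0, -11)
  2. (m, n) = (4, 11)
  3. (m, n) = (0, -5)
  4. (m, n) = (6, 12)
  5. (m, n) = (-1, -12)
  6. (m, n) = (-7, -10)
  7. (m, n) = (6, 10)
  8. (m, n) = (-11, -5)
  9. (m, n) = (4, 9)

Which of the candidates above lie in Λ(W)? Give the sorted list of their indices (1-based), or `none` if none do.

λ' = (5−√29)/2 ≈ -0.19258.
candidate 1: (m,n)=(0,-11) → π∥ = 0-11·λ ≈ -57.11841, π⊥ = 0-11·λ' ≈ 2.11841 ∉ [0.6, 1.8) ⇒ out
candidate 2: (m,n)=(4,11) → π∥ = 4+11·λ ≈ 61.11841, π⊥ = 4+11·λ' ≈ 1.88159 ∉ [0.6, 1.8) ⇒ out
candidate 3: (m,n)=(0,-5) → π∥ = 0-5·λ ≈ -25.96291, π⊥ = 0-5·λ' ≈ 0.96291 ∈ [0.6, 1.8) ⇒ IN Λ
candidate 4: (m,n)=(6,12) → π∥ = 6+12·λ ≈ 68.31099, π⊥ = 6+12·λ' ≈ 3.68901 ∉ [0.6, 1.8) ⇒ out
candidate 5: (m,n)=(-1,-12) → π∥ = -1-12·λ ≈ -63.31099, π⊥ = -1-12·λ' ≈ 1.31099 ∈ [0.6, 1.8) ⇒ IN Λ
candidate 6: (m,n)=(-7,-10) → π∥ = -7-10·λ ≈ -58.92582, π⊥ = -7-10·λ' ≈ -5.07418 ∉ [0.6, 1.8) ⇒ out
candidate 7: (m,n)=(6,10) → π∥ = 6+10·λ ≈ 57.92582, π⊥ = 6+10·λ' ≈ 4.07418 ∉ [0.6, 1.8) ⇒ out
candidate 8: (m,n)=(-11,-5) → π∥ = -11-5·λ ≈ -36.96291, π⊥ = -11-5·λ' ≈ -10.03709 ∉ [0.6, 1.8) ⇒ out
candidate 9: (m,n)=(4,9) → π∥ = 4+9·λ ≈ 50.73324, π⊥ = 4+9·λ' ≈ 2.26676 ∉ [0.6, 1.8) ⇒ out

3, 5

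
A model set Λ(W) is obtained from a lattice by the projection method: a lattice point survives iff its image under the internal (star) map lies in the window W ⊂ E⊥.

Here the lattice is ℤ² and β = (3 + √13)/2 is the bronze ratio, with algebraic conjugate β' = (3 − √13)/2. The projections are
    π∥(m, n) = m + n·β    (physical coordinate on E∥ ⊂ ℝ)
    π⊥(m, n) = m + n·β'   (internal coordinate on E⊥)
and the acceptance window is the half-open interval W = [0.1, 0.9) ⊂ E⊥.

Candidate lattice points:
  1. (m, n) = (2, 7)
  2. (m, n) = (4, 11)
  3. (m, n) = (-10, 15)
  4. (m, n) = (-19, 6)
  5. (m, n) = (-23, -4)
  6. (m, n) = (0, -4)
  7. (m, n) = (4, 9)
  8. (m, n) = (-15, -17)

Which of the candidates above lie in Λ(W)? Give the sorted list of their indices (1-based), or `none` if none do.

2

Compute β' = (3−√13)/2 = -0.3028, so π⊥(m,n) = m -0.3028·n.
#1 (2,7): internal coord 2 + (7)·β' = -0.1194; -0.1194 ∉ [0.1, 0.9) → out
#2 (4,11): internal coord 4 + (11)·β' = +0.6695; +0.6695 ∈ [0.1, 0.9) → IN Λ
#3 (-10,15): internal coord -10 + (15)·β' = -14.5416; -14.5416 ∉ [0.1, 0.9) → out
#4 (-19,6): internal coord -19 + (6)·β' = -20.8167; -20.8167 ∉ [0.1, 0.9) → out
#5 (-23,-4): internal coord -23 + (-4)·β' = -21.7889; -21.7889 ∉ [0.1, 0.9) → out
#6 (0,-4): internal coord 0 + (-4)·β' = +1.2111; +1.2111 ∉ [0.1, 0.9) → out
#7 (4,9): internal coord 4 + (9)·β' = +1.2750; +1.2750 ∉ [0.1, 0.9) → out
#8 (-15,-17): internal coord -15 + (-17)·β' = -9.8528; -9.8528 ∉ [0.1, 0.9) → out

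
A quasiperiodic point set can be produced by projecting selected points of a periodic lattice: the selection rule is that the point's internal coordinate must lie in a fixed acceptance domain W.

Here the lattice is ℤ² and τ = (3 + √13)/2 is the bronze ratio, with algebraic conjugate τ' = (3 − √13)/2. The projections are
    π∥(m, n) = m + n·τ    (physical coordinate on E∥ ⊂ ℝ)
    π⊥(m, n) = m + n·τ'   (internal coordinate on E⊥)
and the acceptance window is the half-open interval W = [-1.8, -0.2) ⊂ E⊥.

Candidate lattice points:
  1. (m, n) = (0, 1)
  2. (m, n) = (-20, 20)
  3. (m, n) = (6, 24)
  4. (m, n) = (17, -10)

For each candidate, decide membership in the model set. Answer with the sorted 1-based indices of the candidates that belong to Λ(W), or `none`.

1, 3

Numerically τ ≈ 3.30278 and τ' = −1/τ ≈ -0.30278.
[1] lift (0,1): star map gives -0.30278; window check -1.8 ≤ -0.30278 < -0.2 is true → IN Λ
[2] lift (-20,20): star map gives -26.05551; window check -1.8 ≤ -26.05551 < -0.2 is false → out
[3] lift (6,24): star map gives -1.26662; window check -1.8 ≤ -1.26662 < -0.2 is true → IN Λ
[4] lift (17,-10): star map gives 20.02776; window check -1.8 ≤ 20.02776 < -0.2 is false → out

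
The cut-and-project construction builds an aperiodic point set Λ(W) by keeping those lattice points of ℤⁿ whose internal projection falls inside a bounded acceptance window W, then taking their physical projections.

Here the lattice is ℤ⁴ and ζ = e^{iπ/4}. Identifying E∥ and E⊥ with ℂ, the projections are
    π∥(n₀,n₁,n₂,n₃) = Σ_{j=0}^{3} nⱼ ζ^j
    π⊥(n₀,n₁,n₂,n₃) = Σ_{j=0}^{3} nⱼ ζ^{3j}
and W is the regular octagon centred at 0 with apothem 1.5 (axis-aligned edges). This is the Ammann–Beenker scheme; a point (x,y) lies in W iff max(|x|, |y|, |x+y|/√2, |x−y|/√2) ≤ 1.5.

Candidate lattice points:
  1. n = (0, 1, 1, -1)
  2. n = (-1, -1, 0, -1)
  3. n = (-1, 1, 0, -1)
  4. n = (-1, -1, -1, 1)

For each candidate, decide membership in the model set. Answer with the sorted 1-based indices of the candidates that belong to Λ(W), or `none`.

π⊥(n) = n₀ + n₁ζ³ + n₂ζ⁶ + n₃ζ⁹ where ζ = e^{iπ/4}.
candidate 1: n = (0, 1, 1, -1) → π⊥ ≈ (-1.4142, -1.0000); max(|x|,|y|,|x±y|/√2) = 1.7071 > 1.5 ⇒ ∉ W
candidate 2: n = (-1, -1, 0, -1) → π⊥ ≈ (-1.0000, -1.4142); max(|x|,|y|,|x±y|/√2) = 1.7071 > 1.5 ⇒ ∉ W
candidate 3: n = (-1, 1, 0, -1) → π⊥ ≈ (-2.4142, +0.0000); max(|x|,|y|,|x±y|/√2) = 2.4142 > 1.5 ⇒ ∉ W
candidate 4: n = (-1, -1, -1, 1) → π⊥ ≈ (+0.4142, +1.0000); max(|x|,|y|,|x±y|/√2) = 1.0000 ≤ 1.5 ⇒ ∈ W

4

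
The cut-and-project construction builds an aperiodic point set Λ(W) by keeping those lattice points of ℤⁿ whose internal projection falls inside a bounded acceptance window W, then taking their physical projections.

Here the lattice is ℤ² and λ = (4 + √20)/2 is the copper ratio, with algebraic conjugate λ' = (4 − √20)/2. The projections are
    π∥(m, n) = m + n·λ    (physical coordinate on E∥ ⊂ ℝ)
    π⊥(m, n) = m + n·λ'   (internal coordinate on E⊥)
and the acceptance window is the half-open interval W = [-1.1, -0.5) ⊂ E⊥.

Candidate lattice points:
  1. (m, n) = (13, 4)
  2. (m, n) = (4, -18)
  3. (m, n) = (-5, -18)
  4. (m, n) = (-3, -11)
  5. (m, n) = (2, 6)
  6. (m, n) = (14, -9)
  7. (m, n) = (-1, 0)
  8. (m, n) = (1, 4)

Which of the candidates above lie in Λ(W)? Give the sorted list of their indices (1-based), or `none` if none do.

3, 7

Numerically λ ≈ 4.236068 and λ' = −1/λ ≈ -0.236068.
#1 (13,4): internal coord 13 + (4)·λ' = +12.055728; +12.055728 ∉ [-1.1, -0.5) → out
#2 (4,-18): internal coord 4 + (-18)·λ' = +8.249224; +8.249224 ∉ [-1.1, -0.5) → out
#3 (-5,-18): internal coord -5 + (-18)·λ' = -0.750776; -0.750776 ∈ [-1.1, -0.5) → IN Λ
#4 (-3,-11): internal coord -3 + (-11)·λ' = -0.403252; -0.403252 ∉ [-1.1, -0.5) → out
#5 (2,6): internal coord 2 + (6)·λ' = +0.583592; +0.583592 ∉ [-1.1, -0.5) → out
#6 (14,-9): internal coord 14 + (-9)·λ' = +16.124612; +16.124612 ∉ [-1.1, -0.5) → out
#7 (-1,0): internal coord -1 + (0)·λ' = -1.000000; -1.000000 ∈ [-1.1, -0.5) → IN Λ
#8 (1,4): internal coord 1 + (4)·λ' = +0.055728; +0.055728 ∉ [-1.1, -0.5) → out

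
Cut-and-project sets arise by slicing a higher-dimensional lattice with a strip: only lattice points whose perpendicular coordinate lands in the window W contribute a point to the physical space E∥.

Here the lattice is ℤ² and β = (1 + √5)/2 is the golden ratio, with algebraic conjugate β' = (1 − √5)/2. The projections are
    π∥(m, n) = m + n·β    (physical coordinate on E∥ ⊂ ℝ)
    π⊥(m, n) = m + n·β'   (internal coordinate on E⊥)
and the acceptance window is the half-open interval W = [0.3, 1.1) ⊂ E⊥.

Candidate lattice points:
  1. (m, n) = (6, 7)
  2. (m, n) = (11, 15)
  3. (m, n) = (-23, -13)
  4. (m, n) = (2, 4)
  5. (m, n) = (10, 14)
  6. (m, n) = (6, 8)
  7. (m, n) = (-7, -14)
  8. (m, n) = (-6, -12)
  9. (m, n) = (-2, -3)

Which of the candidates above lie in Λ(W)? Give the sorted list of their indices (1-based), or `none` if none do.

6

β' = (1−√5)/2 ≈ -0.6180.
candidate 1: (m,n)=(6,7) → π∥ = 6+7·β ≈ 17.3262, π⊥ = 6+7·β' ≈ 1.6738 ∉ [0.3, 1.1) ⇒ out
candidate 2: (m,n)=(11,15) → π∥ = 11+15·β ≈ 35.2705, π⊥ = 11+15·β' ≈ 1.7295 ∉ [0.3, 1.1) ⇒ out
candidate 3: (m,n)=(-23,-13) → π∥ = -23-13·β ≈ -44.0344, π⊥ = -23-13·β' ≈ -14.9656 ∉ [0.3, 1.1) ⇒ out
candidate 4: (m,n)=(2,4) → π∥ = 2+4·β ≈ 8.4721, π⊥ = 2+4·β' ≈ -0.4721 ∉ [0.3, 1.1) ⇒ out
candidate 5: (m,n)=(10,14) → π∥ = 10+14·β ≈ 32.6525, π⊥ = 10+14·β' ≈ 1.3475 ∉ [0.3, 1.1) ⇒ out
candidate 6: (m,n)=(6,8) → π∥ = 6+8·β ≈ 18.9443, π⊥ = 6+8·β' ≈ 1.0557 ∈ [0.3, 1.1) ⇒ IN Λ
candidate 7: (m,n)=(-7,-14) → π∥ = -7-14·β ≈ -29.6525, π⊥ = -7-14·β' ≈ 1.6525 ∉ [0.3, 1.1) ⇒ out
candidate 8: (m,n)=(-6,-12) → π∥ = -6-12·β ≈ -25.4164, π⊥ = -6-12·β' ≈ 1.4164 ∉ [0.3, 1.1) ⇒ out
candidate 9: (m,n)=(-2,-3) → π∥ = -2-3·β ≈ -6.8541, π⊥ = -2-3·β' ≈ -0.1459 ∉ [0.3, 1.1) ⇒ out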